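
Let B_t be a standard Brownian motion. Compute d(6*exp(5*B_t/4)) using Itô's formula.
d(6*exp(5*B_t/4)) = (75*exp(5*B_t/4)/16) dt + (15*exp(5*B_t/4)/2) dB_t

Itô's formula for f(B_t) gives d f(B_t) = f'(B_t) dB_t + (1/2) f''(B_t) dt. Compute derivatives of f(x) = 6*exp(5*x/4):
  f'(x)  = 15*exp(5*x/4)/2
  f''(x) = 75*exp(5*x/4)/8
Substitute x = B_t and multiply the f'' term by 1/2:
  drift     = (1/2) * (75*exp(5*x/4)/8) evaluated at B_t = 75*exp(5*B_t/4)/16
  diffusion = (15*exp(5*x/4)/2) evaluated at B_t = 15*exp(5*B_t/4)/2
Therefore d(6*exp(5*B_t/4)) = (75*exp(5*B_t/4)/16) dt + (15*exp(5*B_t/4)/2) dB_t.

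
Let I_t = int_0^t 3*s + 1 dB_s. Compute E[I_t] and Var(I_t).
E[I_t] = 0; Var(I_t) = t*(3*t^2 + 3*t + 1)

The Itô integral of a deterministic integrand f(s) has mean 0 because each increment f(s) * (B_{s+ds} - B_s) has mean 0. By the Itô isometry:
  Var( int_0^t f(s) dB_s ) = E[ (int_0^t f(s) dB_s)^2 ] = int_0^t f(s)^2 ds.
Here f(s) = 3*s + 1, so f(s)^2 = (3*s + 1)^2. Integrate:
  int_0^t ((3*s + 1)^2) ds = t*(3*t^2 + 3*t + 1).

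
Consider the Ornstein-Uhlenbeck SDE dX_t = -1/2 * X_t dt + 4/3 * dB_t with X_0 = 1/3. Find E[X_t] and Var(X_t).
E[X_t] = exp(-t/2)/3; Var(X_t) = 16/9 - 16*exp(-t)/9

The OU SDE dX = -theta X dt + sigma dB admits the integrating factor exp(theta t): d(exp(theta t) X_t) = sigma exp(theta t) dB_t. Integrating from 0 to t:
  X_t = x_0 * exp(-theta t) + sigma * int_0^t exp(-theta (t-s)) dB_s.
The Itô integral has mean 0 and (by the Itô isometry) variance sigma^2 * int_0^t exp(-2 theta (t - s)) ds = sigma^2 * (1 - exp(-2 theta t)) / (2 theta).
With theta = 1/2, sigma = 4/3, x_0 = 1/3:
  E[X_t] = 1/3 * exp(-1/2 t) = exp(-t/2)/3
  Var(X_t) = (4/3)^2 * (1 - exp(-2*1/2 t)) / (2 * 1/2) = 16/9 - 16*exp(-t)/9.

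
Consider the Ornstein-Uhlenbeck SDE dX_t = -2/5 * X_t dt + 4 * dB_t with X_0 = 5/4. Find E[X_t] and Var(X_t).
E[X_t] = 5*exp(-2*t/5)/4; Var(X_t) = 20 - 20*exp(-4*t/5)

The OU SDE dX = -theta X dt + sigma dB admits the integrating factor exp(theta t): d(exp(theta t) X_t) = sigma exp(theta t) dB_t. Integrating from 0 to t:
  X_t = x_0 * exp(-theta t) + sigma * int_0^t exp(-theta (t-s)) dB_s.
The Itô integral has mean 0 and (by the Itô isometry) variance sigma^2 * int_0^t exp(-2 theta (t - s)) ds = sigma^2 * (1 - exp(-2 theta t)) / (2 theta).
With theta = 2/5, sigma = 4, x_0 = 5/4:
  E[X_t] = 5/4 * exp(-2/5 t) = 5*exp(-2*t/5)/4
  Var(X_t) = (4)^2 * (1 - exp(-2*2/5 t)) / (2 * 2/5) = 20 - 20*exp(-4*t/5).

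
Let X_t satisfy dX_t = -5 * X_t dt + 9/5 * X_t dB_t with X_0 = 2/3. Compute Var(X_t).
Var(X_t) = (4*exp(81*t/25) - 4)*exp(-10*t)/9

For GBM dX = mu X dt + sigma X dB with X_0 = x_0, apply Itô to Y = log X: dY = (mu - sigma^2/2) dt + sigma dB, so Y_t = log(x_0) + (mu - sigma^2/2) t + sigma B_t and hence X_t = x_0 * exp((mu - sigma^2/2) t + sigma B_t).
With mu = -5, sigma = 9/5, x_0 = 2/3, this gives:
  X_t = 2/3 * exp((-331/50) * t + (9/5) * B_t).
Since sigma*B_t ~ Normal(0, sigma^2 t), E[exp(sigma*B_t)] = exp(sigma^2 t / 2); so E[X_t] = x_0 * exp((mu - sigma^2/2) t) * exp(sigma^2 t / 2) = x_0 * exp(mu t) = 2*exp(-5*t)/3.
Var(X_t) = E[X_t^2] - (E[X_t])^2 = x_0^2 * exp(2 mu t) * (exp(sigma^2 t) - 1) = (4*exp(81*t/25) - 4)*exp(-10*t)/9.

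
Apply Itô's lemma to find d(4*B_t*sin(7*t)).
d(4*B_t*sin(7*t)) = (28*B_t*cos(7*t)) dt + (4*sin(7*t)) dB_t

Itô's formula for f(t, x): d f(t, B_t) = (f_t + (1/2) f_xx) dt + f_x dB_t. Compute partials of f(t, x) = 4*x*sin(7*t):
  f_t(t,x)  = 28*x*cos(7*t)
  f_x(t,x)  = 4*sin(7*t)
  f_xx(t,x) = 0
Assemble drift = f_t + (1/2) f_xx = 28*x*cos(7*t) and diffusion = f_x = 4*sin(7*t). Substituting x = B_t:
  d(4*B_t*sin(7*t)) = (28*B_t*cos(7*t)) dt + (4*sin(7*t)) dB_t.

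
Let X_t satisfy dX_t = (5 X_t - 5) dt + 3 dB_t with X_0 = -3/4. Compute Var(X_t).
Var(X_t) = 9*exp(10*t)/10 - 9/10

The variance V(t) = Var(X_t) satisfies V'(t) = 2 a V(t) + c^2 with V(0) = 0 (drift coefficient is linear in X, diffusion is constant). With a = 5, c = 3, the solution is
  V(t) = (c^2 / (2 a)) * (exp(2 a t) - 1)
       = (3^2 / (2*5)) * (exp(10 t) - 1)
       = 9*exp(10*t)/10 - 9/10.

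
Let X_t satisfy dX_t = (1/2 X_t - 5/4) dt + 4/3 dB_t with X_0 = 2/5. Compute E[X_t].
E[X_t] = 5/2 - 21*exp(t/2)/10

Taking expectations and using E[dB_t] = 0, the mean m(t) = E[X_t] satisfies the ODE m'(t) = a m(t) + b with m(0) = x_0. With a = 1/2, b = -5/4, x_0 = 2/5, the solution is
  m(t) = x_0 * exp(a t) + (b/a) * (exp(a t) - 1)
       = (2/5) * exp((1/2) t) + ((-5/4)/(1/2)) * (exp((1/2) t) - 1)
       = 5/2 - 21*exp(t/2)/10.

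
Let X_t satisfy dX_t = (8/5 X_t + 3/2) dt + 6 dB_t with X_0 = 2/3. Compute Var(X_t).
Var(X_t) = 45*exp(16*t/5)/4 - 45/4

The variance V(t) = Var(X_t) satisfies V'(t) = 2 a V(t) + c^2 with V(0) = 0 (drift coefficient is linear in X, diffusion is constant). With a = 8/5, c = 6, the solution is
  V(t) = (c^2 / (2 a)) * (exp(2 a t) - 1)
       = (6^2 / (2*(8/5))) * (exp((16/5) t) - 1)
       = 45*exp(16*t/5)/4 - 45/4.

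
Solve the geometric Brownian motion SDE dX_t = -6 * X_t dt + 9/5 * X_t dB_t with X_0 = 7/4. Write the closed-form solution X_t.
X_t = 7/4 * exp((-381/50) * t + (9/5) * B_t)

For GBM dX = mu X dt + sigma X dB with X_0 = x_0, apply Itô to Y = log X: dY = (mu - sigma^2/2) dt + sigma dB, so Y_t = log(x_0) + (mu - sigma^2/2) t + sigma B_t and hence X_t = x_0 * exp((mu - sigma^2/2) t + sigma B_t).
With mu = -6, sigma = 9/5, x_0 = 7/4, this gives:
  X_t = 7/4 * exp((-381/50) * t + (9/5) * B_t).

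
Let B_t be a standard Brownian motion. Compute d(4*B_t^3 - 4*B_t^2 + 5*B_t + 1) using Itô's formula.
d(4*B_t^3 - 4*B_t^2 + 5*B_t + 1) = (12*B_t - 4) dt + (12*B_t^2 - 8*B_t + 5) dB_t

Itô's formula for f(B_t) gives d f(B_t) = f'(B_t) dB_t + (1/2) f''(B_t) dt. Compute derivatives of f(x) = 4*x^3 - 4*x^2 + 5*x + 1:
  f'(x)  = 12*x^2 - 8*x + 5
  f''(x) = 24*x - 8
Substitute x = B_t and multiply the f'' term by 1/2:
  drift     = (1/2) * (24*x - 8) evaluated at B_t = 12*B_t - 4
  diffusion = (12*x^2 - 8*x + 5) evaluated at B_t = 12*B_t^2 - 8*B_t + 5
Therefore d(4*B_t^3 - 4*B_t^2 + 5*B_t + 1) = (12*B_t - 4) dt + (12*B_t^2 - 8*B_t + 5) dB_t.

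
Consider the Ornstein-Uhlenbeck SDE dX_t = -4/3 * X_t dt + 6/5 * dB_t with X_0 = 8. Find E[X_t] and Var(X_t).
E[X_t] = 8*exp(-4*t/3); Var(X_t) = 27/50 - 27*exp(-8*t/3)/50

The OU SDE dX = -theta X dt + sigma dB admits the integrating factor exp(theta t): d(exp(theta t) X_t) = sigma exp(theta t) dB_t. Integrating from 0 to t:
  X_t = x_0 * exp(-theta t) + sigma * int_0^t exp(-theta (t-s)) dB_s.
The Itô integral has mean 0 and (by the Itô isometry) variance sigma^2 * int_0^t exp(-2 theta (t - s)) ds = sigma^2 * (1 - exp(-2 theta t)) / (2 theta).
With theta = 4/3, sigma = 6/5, x_0 = 8:
  E[X_t] = 8 * exp(-4/3 t) = 8*exp(-4*t/3)
  Var(X_t) = (6/5)^2 * (1 - exp(-2*4/3 t)) / (2 * 4/3) = 27/50 - 27*exp(-8*t/3)/50.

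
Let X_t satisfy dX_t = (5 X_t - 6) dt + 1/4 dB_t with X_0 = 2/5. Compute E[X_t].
E[X_t] = 6/5 - 4*exp(5*t)/5

Taking expectations and using E[dB_t] = 0, the mean m(t) = E[X_t] satisfies the ODE m'(t) = a m(t) + b with m(0) = x_0. With a = 5, b = -6, x_0 = 2/5, the solution is
  m(t) = x_0 * exp(a t) + (b/a) * (exp(a t) - 1)
       = (2/5) * exp(5 t) + ((-6)/5) * (exp(5 t) - 1)
       = 6/5 - 4*exp(5*t)/5.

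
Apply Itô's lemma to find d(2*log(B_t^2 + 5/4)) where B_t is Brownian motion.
d(2*log(B_t^2 + 5/4)) = (8*(5 - 4*B_t^2)/(4*B_t^2 + 5)^2) dt + (16*B_t/(4*B_t^2 + 5)) dB_t

Itô's formula for f(B_t) gives d f(B_t) = f'(B_t) dB_t + (1/2) f''(B_t) dt. Compute derivatives of f(x) = 2*log(x^2 + 5/4):
  f'(x)  = 16*x/(4*x^2 + 5)
  f''(x) = 16*(5 - 4*x^2)/(4*x^2 + 5)^2
Substitute x = B_t and multiply the f'' term by 1/2:
  drift     = (1/2) * (16*(5 - 4*x^2)/(4*x^2 + 5)^2) evaluated at B_t = 8*(5 - 4*B_t^2)/(4*B_t^2 + 5)^2
  diffusion = (16*x/(4*x^2 + 5)) evaluated at B_t = 16*B_t/(4*B_t^2 + 5)
Therefore d(2*log(B_t^2 + 5/4)) = (8*(5 - 4*B_t^2)/(4*B_t^2 + 5)^2) dt + (16*B_t/(4*B_t^2 + 5)) dB_t.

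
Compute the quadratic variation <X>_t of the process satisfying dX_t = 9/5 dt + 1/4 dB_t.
<X>_t = t/16

For an Itô process dX_t = a(t) dt + b(t) dB_t, the quadratic variation is <X>_t = int_0^t b(s)^2 ds (the drift term does not contribute). Here b(s) = 1/4, so
  b(s)^2 = 1/16.
Integrating from 0 to t:
  <X>_t = int_0^t (1/16) ds = t/16.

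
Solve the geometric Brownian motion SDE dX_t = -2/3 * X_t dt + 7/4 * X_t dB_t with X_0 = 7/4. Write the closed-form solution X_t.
X_t = 7/4 * exp((-211/96) * t + (7/4) * B_t)

For GBM dX = mu X dt + sigma X dB with X_0 = x_0, apply Itô to Y = log X: dY = (mu - sigma^2/2) dt + sigma dB, so Y_t = log(x_0) + (mu - sigma^2/2) t + sigma B_t and hence X_t = x_0 * exp((mu - sigma^2/2) t + sigma B_t).
With mu = -2/3, sigma = 7/4, x_0 = 7/4, this gives:
  X_t = 7/4 * exp((-211/96) * t + (7/4) * B_t).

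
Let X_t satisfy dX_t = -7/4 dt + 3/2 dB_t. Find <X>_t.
<X>_t = 9*t/4

For an Itô process dX_t = a(t) dt + b(t) dB_t, the quadratic variation is <X>_t = int_0^t b(s)^2 ds (the drift term does not contribute). Here b(s) = 3/2, so
  b(s)^2 = 9/4.
Integrating from 0 to t:
  <X>_t = int_0^t (9/4) ds = 9*t/4.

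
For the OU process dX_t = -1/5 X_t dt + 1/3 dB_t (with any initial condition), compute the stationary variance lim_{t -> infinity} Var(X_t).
lim Var(X_t) = 5/18

The OU SDE dX = -theta X dt + sigma dB admits the integrating factor exp(theta t): d(exp(theta t) X_t) = sigma exp(theta t) dB_t. Integrating from 0 to t gives X_t = x_0 * exp(-theta t) + sigma * int_0^t exp(-theta (t-s)) dB_s for any initial x_0. The Itô integral has variance (by the Itô isometry) sigma^2 * int_0^t exp(-2 theta (t - s)) ds = sigma^2 * (1 - exp(-2 theta t)) / (2 theta), independent of x_0.
With theta = 1/5, sigma = 1/3:
  Var(X_t) = (1/3)^2 * (1 - exp(-2*1/5 t)) / (2 * 1/5) = 5/18 - 5*exp(-2*t/5)/18.
As t -> infinity, exp(-2*1/5 t) -> 0, so the stationary variance is sigma^2 / (2 theta) = 5/18.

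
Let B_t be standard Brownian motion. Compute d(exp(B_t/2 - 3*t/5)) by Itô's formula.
d(exp(B_t/2 - 3*t/5)) = (-19*exp(B_t/2 - 3*t/5)/40) dt + (exp(B_t/2 - 3*t/5)/2) dB_t

Itô's formula for f(t, x): d f(t, B_t) = (f_t + (1/2) f_xx) dt + f_x dB_t. Compute partials of f(t, x) = exp(-3*t/5 + x/2):
  f_t(t,x)  = -3*exp(-3*t/5 + x/2)/5
  f_x(t,x)  = exp(-3*t/5 + x/2)/2
  f_xx(t,x) = exp(-3*t/5 + x/2)/4
Assemble drift = f_t + (1/2) f_xx = -19*exp(-3*t/5 + x/2)/40 and diffusion = f_x = exp(-3*t/5 + x/2)/2. Substituting x = B_t:
  d(exp(B_t/2 - 3*t/5)) = (-19*exp(B_t/2 - 3*t/5)/40) dt + (exp(B_t/2 - 3*t/5)/2) dB_t.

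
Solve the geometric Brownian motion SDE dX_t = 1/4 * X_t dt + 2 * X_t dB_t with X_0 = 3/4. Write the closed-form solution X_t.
X_t = 3/4 * exp((-7/4) * t + (2) * B_t)

For GBM dX = mu X dt + sigma X dB with X_0 = x_0, apply Itô to Y = log X: dY = (mu - sigma^2/2) dt + sigma dB, so Y_t = log(x_0) + (mu - sigma^2/2) t + sigma B_t and hence X_t = x_0 * exp((mu - sigma^2/2) t + sigma B_t).
With mu = 1/4, sigma = 2, x_0 = 3/4, this gives:
  X_t = 3/4 * exp((-7/4) * t + (2) * B_t).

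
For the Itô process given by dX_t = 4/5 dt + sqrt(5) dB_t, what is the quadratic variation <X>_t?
<X>_t = 5*t

For an Itô process dX_t = a(t) dt + b(t) dB_t, the quadratic variation is <X>_t = int_0^t b(s)^2 ds (the drift term does not contribute). Here b(s) = sqrt(5), so
  b(s)^2 = 5.
Integrating from 0 to t:
  <X>_t = int_0^t (5) ds = 5*t.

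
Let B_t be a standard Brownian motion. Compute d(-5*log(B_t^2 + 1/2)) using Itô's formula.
d(-5*log(B_t^2 + 1/2)) = (10*(2*B_t^2 - 1)/(2*B_t^2 + 1)^2) dt + (-20*B_t/(2*B_t^2 + 1)) dB_t

Itô's formula for f(B_t) gives d f(B_t) = f'(B_t) dB_t + (1/2) f''(B_t) dt. Compute derivatives of f(x) = -5*log(x^2 + 1/2):
  f'(x)  = -20*x/(2*x^2 + 1)
  f''(x) = 20*(2*x^2 - 1)/(2*x^2 + 1)^2
Substitute x = B_t and multiply the f'' term by 1/2:
  drift     = (1/2) * (20*(2*x^2 - 1)/(2*x^2 + 1)^2) evaluated at B_t = 10*(2*B_t^2 - 1)/(2*B_t^2 + 1)^2
  diffusion = (-20*x/(2*x^2 + 1)) evaluated at B_t = -20*B_t/(2*B_t^2 + 1)
Therefore d(-5*log(B_t^2 + 1/2)) = (10*(2*B_t^2 - 1)/(2*B_t^2 + 1)^2) dt + (-20*B_t/(2*B_t^2 + 1)) dB_t.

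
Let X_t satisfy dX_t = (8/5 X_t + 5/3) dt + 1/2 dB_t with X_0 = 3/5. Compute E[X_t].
E[X_t] = 197*exp(8*t/5)/120 - 25/24

Taking expectations and using E[dB_t] = 0, the mean m(t) = E[X_t] satisfies the ODE m'(t) = a m(t) + b with m(0) = x_0. With a = 8/5, b = 5/3, x_0 = 3/5, the solution is
  m(t) = x_0 * exp(a t) + (b/a) * (exp(a t) - 1)
       = (3/5) * exp((8/5) t) + ((5/3)/(8/5)) * (exp((8/5) t) - 1)
       = 197*exp(8*t/5)/120 - 25/24.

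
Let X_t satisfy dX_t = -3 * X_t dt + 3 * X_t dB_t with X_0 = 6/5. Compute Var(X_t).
Var(X_t) = (36*exp(9*t) - 36)*exp(-6*t)/25

For GBM dX = mu X dt + sigma X dB with X_0 = x_0, apply Itô to Y = log X: dY = (mu - sigma^2/2) dt + sigma dB, so Y_t = log(x_0) + (mu - sigma^2/2) t + sigma B_t and hence X_t = x_0 * exp((mu - sigma^2/2) t + sigma B_t).
With mu = -3, sigma = 3, x_0 = 6/5, this gives:
  X_t = 6/5 * exp((-15/2) * t + (3) * B_t).
Since sigma*B_t ~ Normal(0, sigma^2 t), E[exp(sigma*B_t)] = exp(sigma^2 t / 2); so E[X_t] = x_0 * exp((mu - sigma^2/2) t) * exp(sigma^2 t / 2) = x_0 * exp(mu t) = 6*exp(-3*t)/5.
Var(X_t) = E[X_t^2] - (E[X_t])^2 = x_0^2 * exp(2 mu t) * (exp(sigma^2 t) - 1) = (36*exp(9*t) - 36)*exp(-6*t)/25.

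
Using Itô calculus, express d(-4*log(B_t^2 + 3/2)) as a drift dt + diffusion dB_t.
d(-4*log(B_t^2 + 3/2)) = (8*(2*B_t^2 - 3)/(2*B_t^2 + 3)^2) dt + (-16*B_t/(2*B_t^2 + 3)) dB_t

Itô's formula for f(B_t) gives d f(B_t) = f'(B_t) dB_t + (1/2) f''(B_t) dt. Compute derivatives of f(x) = -4*log(x^2 + 3/2):
  f'(x)  = -16*x/(2*x^2 + 3)
  f''(x) = 16*(2*x^2 - 3)/(2*x^2 + 3)^2
Substitute x = B_t and multiply the f'' term by 1/2:
  drift     = (1/2) * (16*(2*x^2 - 3)/(2*x^2 + 3)^2) evaluated at B_t = 8*(2*B_t^2 - 3)/(2*B_t^2 + 3)^2
  diffusion = (-16*x/(2*x^2 + 3)) evaluated at B_t = -16*B_t/(2*B_t^2 + 3)
Therefore d(-4*log(B_t^2 + 3/2)) = (8*(2*B_t^2 - 3)/(2*B_t^2 + 3)^2) dt + (-16*B_t/(2*B_t^2 + 3)) dB_t.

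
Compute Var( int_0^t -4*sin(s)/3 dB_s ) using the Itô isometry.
Var = 8*t/9 - 4*sin(2*t)/9

The Itô integral of a deterministic integrand f(s) has mean 0 because each increment f(s) * (B_{s+ds} - B_s) has mean 0. By the Itô isometry:
  Var( int_0^t f(s) dB_s ) = E[ (int_0^t f(s) dB_s)^2 ] = int_0^t f(s)^2 ds.
Here f(s) = -4*sin(s)/3, so f(s)^2 = 16*sin(s)^2/9. Integrate:
  int_0^t (16*sin(s)^2/9) ds = 8*t/9 - 4*sin(2*t)/9.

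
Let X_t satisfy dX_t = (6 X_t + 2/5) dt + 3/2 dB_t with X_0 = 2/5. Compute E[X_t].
E[X_t] = 7*exp(6*t)/15 - 1/15

Taking expectations and using E[dB_t] = 0, the mean m(t) = E[X_t] satisfies the ODE m'(t) = a m(t) + b with m(0) = x_0. With a = 6, b = 2/5, x_0 = 2/5, the solution is
  m(t) = x_0 * exp(a t) + (b/a) * (exp(a t) - 1)
       = (2/5) * exp(6 t) + ((2/5)/6) * (exp(6 t) - 1)
       = 7*exp(6*t)/15 - 1/15.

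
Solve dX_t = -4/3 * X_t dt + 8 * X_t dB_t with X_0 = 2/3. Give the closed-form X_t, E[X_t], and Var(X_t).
X_t = 2/3 * exp((-100/3) t + (8) B_t); E[X_t] = 2*exp(-4*t/3)/3; Var(X_t) = (4*exp(64*t) - 4)*exp(-8*t/3)/9

For GBM dX = mu X dt + sigma X dB with X_0 = x_0, apply Itô to Y = log X: dY = (mu - sigma^2/2) dt + sigma dB, so Y_t = log(x_0) + (mu - sigma^2/2) t + sigma B_t and hence X_t = x_0 * exp((mu - sigma^2/2) t + sigma B_t).
With mu = -4/3, sigma = 8, x_0 = 2/3, this gives:
  X_t = 2/3 * exp((-100/3) * t + (8) * B_t).
Since sigma*B_t ~ Normal(0, sigma^2 t), E[exp(sigma*B_t)] = exp(sigma^2 t / 2); so E[X_t] = x_0 * exp((mu - sigma^2/2) t) * exp(sigma^2 t / 2) = x_0 * exp(mu t) = 2*exp(-4*t/3)/3.
Var(X_t) = E[X_t^2] - (E[X_t])^2 = x_0^2 * exp(2 mu t) * (exp(sigma^2 t) - 1) = (4*exp(64*t) - 4)*exp(-8*t/3)/9.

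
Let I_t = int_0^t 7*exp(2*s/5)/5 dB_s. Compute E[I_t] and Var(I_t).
E[I_t] = 0; Var(I_t) = 49*exp(4*t/5)/20 - 49/20

The Itô integral of a deterministic integrand f(s) has mean 0 because each increment f(s) * (B_{s+ds} - B_s) has mean 0. By the Itô isometry:
  Var( int_0^t f(s) dB_s ) = E[ (int_0^t f(s) dB_s)^2 ] = int_0^t f(s)^2 ds.
Here f(s) = 7*exp(2*s/5)/5, so f(s)^2 = 49*exp(4*s/5)/25. Integrate:
  int_0^t (49*exp(4*s/5)/25) ds = 49*exp(4*t/5)/20 - 49/20.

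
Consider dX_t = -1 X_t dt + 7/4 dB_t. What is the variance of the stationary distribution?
lim Var(X_t) = 49/32

The OU SDE dX = -theta X dt + sigma dB admits the integrating factor exp(theta t): d(exp(theta t) X_t) = sigma exp(theta t) dB_t. Integrating from 0 to t gives X_t = x_0 * exp(-theta t) + sigma * int_0^t exp(-theta (t-s)) dB_s for any initial x_0. The Itô integral has variance (by the Itô isometry) sigma^2 * int_0^t exp(-2 theta (t - s)) ds = sigma^2 * (1 - exp(-2 theta t)) / (2 theta), independent of x_0.
With theta = 1, sigma = 7/4:
  Var(X_t) = (7/4)^2 * (1 - exp(-2*1 t)) / (2 * 1) = 49/32 - 49*exp(-2*t)/32.
As t -> infinity, exp(-2*1 t) -> 0, so the stationary variance is sigma^2 / (2 theta) = 49/32.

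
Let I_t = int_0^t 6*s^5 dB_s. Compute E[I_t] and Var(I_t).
E[I_t] = 0; Var(I_t) = 36*t^11/11

The Itô integral of a deterministic integrand f(s) has mean 0 because each increment f(s) * (B_{s+ds} - B_s) has mean 0. By the Itô isometry:
  Var( int_0^t f(s) dB_s ) = E[ (int_0^t f(s) dB_s)^2 ] = int_0^t f(s)^2 ds.
Here f(s) = 6*s^5, so f(s)^2 = 36*s^10. Integrate:
  int_0^t (36*s^10) ds = 36*t^11/11.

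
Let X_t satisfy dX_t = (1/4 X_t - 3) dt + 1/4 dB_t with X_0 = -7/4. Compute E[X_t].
E[X_t] = 12 - 55*exp(t/4)/4

Taking expectations and using E[dB_t] = 0, the mean m(t) = E[X_t] satisfies the ODE m'(t) = a m(t) + b with m(0) = x_0. With a = 1/4, b = -3, x_0 = -7/4, the solution is
  m(t) = x_0 * exp(a t) + (b/a) * (exp(a t) - 1)
       = (-7/4) * exp((1/4) t) + ((-3)/(1/4)) * (exp((1/4) t) - 1)
       = 12 - 55*exp(t/4)/4.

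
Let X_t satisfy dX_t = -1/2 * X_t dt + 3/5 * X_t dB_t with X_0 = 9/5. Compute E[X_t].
E[X_t] = 9*exp(-t/2)/5

For GBM dX = mu X dt + sigma X dB with X_0 = x_0, apply Itô to Y = log X: dY = (mu - sigma^2/2) dt + sigma dB, so Y_t = log(x_0) + (mu - sigma^2/2) t + sigma B_t and hence X_t = x_0 * exp((mu - sigma^2/2) t + sigma B_t).
With mu = -1/2, sigma = 3/5, x_0 = 9/5, this gives:
  X_t = 9/5 * exp((-17/25) * t + (3/5) * B_t).
Since sigma*B_t ~ Normal(0, sigma^2 t), E[exp(sigma*B_t)] = exp(sigma^2 t / 2); so E[X_t] = x_0 * exp((mu - sigma^2/2) t) * exp(sigma^2 t / 2) = x_0 * exp(mu t) = 9*exp(-t/2)/5.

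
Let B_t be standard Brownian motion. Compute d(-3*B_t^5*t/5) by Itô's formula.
d(-3*B_t^5*t/5) = (3*B_t^3*(-B_t^2 - 10*t)/5) dt + (-3*B_t^4*t) dB_t

Itô's formula for f(t, x): d f(t, B_t) = (f_t + (1/2) f_xx) dt + f_x dB_t. Compute partials of f(t, x) = -3*t*x^5/5:
  f_t(t,x)  = -3*x^5/5
  f_x(t,x)  = -3*t*x^4
  f_xx(t,x) = -12*t*x^3
Assemble drift = f_t + (1/2) f_xx = 3*x^3*(-10*t - x^2)/5 and diffusion = f_x = -3*t*x^4. Substituting x = B_t:
  d(-3*B_t^5*t/5) = (3*B_t^3*(-B_t^2 - 10*t)/5) dt + (-3*B_t^4*t) dB_t.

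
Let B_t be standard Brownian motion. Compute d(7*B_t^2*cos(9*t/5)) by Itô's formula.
d(7*B_t^2*cos(9*t/5)) = (-63*B_t^2*sin(9*t/5)/5 + 7*cos(9*t/5)) dt + (14*B_t*cos(9*t/5)) dB_t

Itô's formula for f(t, x): d f(t, B_t) = (f_t + (1/2) f_xx) dt + f_x dB_t. Compute partials of f(t, x) = 7*x^2*cos(9*t/5):
  f_t(t,x)  = -63*x^2*sin(9*t/5)/5
  f_x(t,x)  = 14*x*cos(9*t/5)
  f_xx(t,x) = 14*cos(9*t/5)
Assemble drift = f_t + (1/2) f_xx = -63*x^2*sin(9*t/5)/5 + 7*cos(9*t/5) and diffusion = f_x = 14*x*cos(9*t/5). Substituting x = B_t:
  d(7*B_t^2*cos(9*t/5)) = (-63*B_t^2*sin(9*t/5)/5 + 7*cos(9*t/5)) dt + (14*B_t*cos(9*t/5)) dB_t.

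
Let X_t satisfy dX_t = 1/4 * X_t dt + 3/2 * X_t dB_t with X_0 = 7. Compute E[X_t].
E[X_t] = 7*exp(t/4)

For GBM dX = mu X dt + sigma X dB with X_0 = x_0, apply Itô to Y = log X: dY = (mu - sigma^2/2) dt + sigma dB, so Y_t = log(x_0) + (mu - sigma^2/2) t + sigma B_t and hence X_t = x_0 * exp((mu - sigma^2/2) t + sigma B_t).
With mu = 1/4, sigma = 3/2, x_0 = 7, this gives:
  X_t = 7 * exp((-7/8) * t + (3/2) * B_t).
Since sigma*B_t ~ Normal(0, sigma^2 t), E[exp(sigma*B_t)] = exp(sigma^2 t / 2); so E[X_t] = x_0 * exp((mu - sigma^2/2) t) * exp(sigma^2 t / 2) = x_0 * exp(mu t) = 7*exp(t/4).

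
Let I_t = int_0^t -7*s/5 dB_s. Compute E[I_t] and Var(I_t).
E[I_t] = 0; Var(I_t) = 49*t^3/75

The Itô integral of a deterministic integrand f(s) has mean 0 because each increment f(s) * (B_{s+ds} - B_s) has mean 0. By the Itô isometry:
  Var( int_0^t f(s) dB_s ) = E[ (int_0^t f(s) dB_s)^2 ] = int_0^t f(s)^2 ds.
Here f(s) = -7*s/5, so f(s)^2 = 49*s^2/25. Integrate:
  int_0^t (49*s^2/25) ds = 49*t^3/75.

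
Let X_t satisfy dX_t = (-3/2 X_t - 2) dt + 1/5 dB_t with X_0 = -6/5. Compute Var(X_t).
Var(X_t) = 1/75 - exp(-3*t)/75

The variance V(t) = Var(X_t) satisfies V'(t) = 2 a V(t) + c^2 with V(0) = 0 (drift coefficient is linear in X, diffusion is constant). With a = -3/2, c = 1/5, the solution is
  V(t) = (c^2 / (2 a)) * (exp(2 a t) - 1)
       = ((1/5)^2 / (2*(-3/2))) * (exp((-3) t) - 1)
       = 1/75 - exp(-3*t)/75.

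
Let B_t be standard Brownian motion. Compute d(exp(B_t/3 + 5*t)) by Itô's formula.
d(exp(B_t/3 + 5*t)) = (91*exp(B_t/3 + 5*t)/18) dt + (exp(B_t/3 + 5*t)/3) dB_t

Itô's formula for f(t, x): d f(t, B_t) = (f_t + (1/2) f_xx) dt + f_x dB_t. Compute partials of f(t, x) = exp(5*t + x/3):
  f_t(t,x)  = 5*exp(5*t + x/3)
  f_x(t,x)  = exp(5*t + x/3)/3
  f_xx(t,x) = exp(5*t + x/3)/9
Assemble drift = f_t + (1/2) f_xx = 91*exp(5*t + x/3)/18 and diffusion = f_x = exp(5*t + x/3)/3. Substituting x = B_t:
  d(exp(B_t/3 + 5*t)) = (91*exp(B_t/3 + 5*t)/18) dt + (exp(B_t/3 + 5*t)/3) dB_t.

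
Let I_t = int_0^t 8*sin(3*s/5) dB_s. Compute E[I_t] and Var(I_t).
E[I_t] = 0; Var(I_t) = 32*t - 80*sin(6*t/5)/3

The Itô integral of a deterministic integrand f(s) has mean 0 because each increment f(s) * (B_{s+ds} - B_s) has mean 0. By the Itô isometry:
  Var( int_0^t f(s) dB_s ) = E[ (int_0^t f(s) dB_s)^2 ] = int_0^t f(s)^2 ds.
Here f(s) = 8*sin(3*s/5), so f(s)^2 = 64*sin(3*s/5)^2. Integrate:
  int_0^t (64*sin(3*s/5)^2) ds = 32*t - 80*sin(6*t/5)/3.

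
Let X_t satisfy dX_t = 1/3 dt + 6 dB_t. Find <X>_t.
<X>_t = 36*t

For an Itô process dX_t = a(t) dt + b(t) dB_t, the quadratic variation is <X>_t = int_0^t b(s)^2 ds (the drift term does not contribute). Here b(s) = 6, so
  b(s)^2 = 36.
Integrating from 0 to t:
  <X>_t = int_0^t (36) ds = 36*t.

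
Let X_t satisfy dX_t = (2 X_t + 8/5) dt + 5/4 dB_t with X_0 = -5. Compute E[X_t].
E[X_t] = -21*exp(2*t)/5 - 4/5

Taking expectations and using E[dB_t] = 0, the mean m(t) = E[X_t] satisfies the ODE m'(t) = a m(t) + b with m(0) = x_0. With a = 2, b = 8/5, x_0 = -5, the solution is
  m(t) = x_0 * exp(a t) + (b/a) * (exp(a t) - 1)
       = (-5) * exp(2 t) + ((8/5)/2) * (exp(2 t) - 1)
       = -21*exp(2*t)/5 - 4/5.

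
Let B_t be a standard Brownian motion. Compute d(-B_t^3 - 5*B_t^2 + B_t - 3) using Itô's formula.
d(-B_t^3 - 5*B_t^2 + B_t - 3) = (-3*B_t - 5) dt + (-3*B_t^2 - 10*B_t + 1) dB_t

Itô's formula for f(B_t) gives d f(B_t) = f'(B_t) dB_t + (1/2) f''(B_t) dt. Compute derivatives of f(x) = -x^3 - 5*x^2 + x - 3:
  f'(x)  = -3*x^2 - 10*x + 1
  f''(x) = -6*x - 10
Substitute x = B_t and multiply the f'' term by 1/2:
  drift     = (1/2) * (-6*x - 10) evaluated at B_t = -3*B_t - 5
  diffusion = (-3*x^2 - 10*x + 1) evaluated at B_t = -3*B_t^2 - 10*B_t + 1
Therefore d(-B_t^3 - 5*B_t^2 + B_t - 3) = (-3*B_t - 5) dt + (-3*B_t^2 - 10*B_t + 1) dB_t.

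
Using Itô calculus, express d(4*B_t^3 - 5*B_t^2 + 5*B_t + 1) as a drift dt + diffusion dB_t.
d(4*B_t^3 - 5*B_t^2 + 5*B_t + 1) = (12*B_t - 5) dt + (12*B_t^2 - 10*B_t + 5) dB_t

Itô's formula for f(B_t) gives d f(B_t) = f'(B_t) dB_t + (1/2) f''(B_t) dt. Compute derivatives of f(x) = 4*x^3 - 5*x^2 + 5*x + 1:
  f'(x)  = 12*x^2 - 10*x + 5
  f''(x) = 24*x - 10
Substitute x = B_t and multiply the f'' term by 1/2:
  drift     = (1/2) * (24*x - 10) evaluated at B_t = 12*B_t - 5
  diffusion = (12*x^2 - 10*x + 5) evaluated at B_t = 12*B_t^2 - 10*B_t + 5
Therefore d(4*B_t^3 - 5*B_t^2 + 5*B_t + 1) = (12*B_t - 5) dt + (12*B_t^2 - 10*B_t + 5) dB_t.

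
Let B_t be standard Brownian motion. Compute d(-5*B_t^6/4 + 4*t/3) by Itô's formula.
d(-5*B_t^6/4 + 4*t/3) = (4/3 - 75*B_t^4/4) dt + (-15*B_t^5/2) dB_t

Itô's formula for f(t, x): d f(t, B_t) = (f_t + (1/2) f_xx) dt + f_x dB_t. Compute partials of f(t, x) = 4*t/3 - 5*x^6/4:
  f_t(t,x)  = 4/3
  f_x(t,x)  = -15*x^5/2
  f_xx(t,x) = -75*x^4/2
Assemble drift = f_t + (1/2) f_xx = 4/3 - 75*x^4/4 and diffusion = f_x = -15*x^5/2. Substituting x = B_t:
  d(-5*B_t^6/4 + 4*t/3) = (4/3 - 75*B_t^4/4) dt + (-15*B_t^5/2) dB_t.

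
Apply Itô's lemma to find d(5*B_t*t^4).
d(5*B_t*t^4) = (20*B_t*t^3) dt + (5*t^4) dB_t

Itô's formula for f(t, x): d f(t, B_t) = (f_t + (1/2) f_xx) dt + f_x dB_t. Compute partials of f(t, x) = 5*t^4*x:
  f_t(t,x)  = 20*t^3*x
  f_x(t,x)  = 5*t^4
  f_xx(t,x) = 0
Assemble drift = f_t + (1/2) f_xx = 20*t^3*x and diffusion = f_x = 5*t^4. Substituting x = B_t:
  d(5*B_t*t^4) = (20*B_t*t^3) dt + (5*t^4) dB_t.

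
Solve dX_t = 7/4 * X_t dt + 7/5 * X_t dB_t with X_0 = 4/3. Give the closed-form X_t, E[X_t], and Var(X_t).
X_t = 4/3 * exp((77/100) t + (7/5) B_t); E[X_t] = 4*exp(7*t/4)/3; Var(X_t) = 16*(exp(49*t/25) - 1)*exp(7*t/2)/9

For GBM dX = mu X dt + sigma X dB with X_0 = x_0, apply Itô to Y = log X: dY = (mu - sigma^2/2) dt + sigma dB, so Y_t = log(x_0) + (mu - sigma^2/2) t + sigma B_t and hence X_t = x_0 * exp((mu - sigma^2/2) t + sigma B_t).
With mu = 7/4, sigma = 7/5, x_0 = 4/3, this gives:
  X_t = 4/3 * exp((77/100) * t + (7/5) * B_t).
Since sigma*B_t ~ Normal(0, sigma^2 t), E[exp(sigma*B_t)] = exp(sigma^2 t / 2); so E[X_t] = x_0 * exp((mu - sigma^2/2) t) * exp(sigma^2 t / 2) = x_0 * exp(mu t) = 4*exp(7*t/4)/3.
Var(X_t) = E[X_t^2] - (E[X_t])^2 = x_0^2 * exp(2 mu t) * (exp(sigma^2 t) - 1) = 16*(exp(49*t/25) - 1)*exp(7*t/2)/9.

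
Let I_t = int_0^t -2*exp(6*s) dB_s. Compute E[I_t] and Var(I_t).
E[I_t] = 0; Var(I_t) = exp(12*t)/3 - 1/3

The Itô integral of a deterministic integrand f(s) has mean 0 because each increment f(s) * (B_{s+ds} - B_s) has mean 0. By the Itô isometry:
  Var( int_0^t f(s) dB_s ) = E[ (int_0^t f(s) dB_s)^2 ] = int_0^t f(s)^2 ds.
Here f(s) = -2*exp(6*s), so f(s)^2 = 4*exp(12*s). Integrate:
  int_0^t (4*exp(12*s)) ds = exp(12*t)/3 - 1/3.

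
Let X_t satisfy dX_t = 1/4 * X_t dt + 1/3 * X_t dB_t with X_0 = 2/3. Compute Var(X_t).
Var(X_t) = 4*(exp(t/9) - 1)*exp(t/2)/9

For GBM dX = mu X dt + sigma X dB with X_0 = x_0, apply Itô to Y = log X: dY = (mu - sigma^2/2) dt + sigma dB, so Y_t = log(x_0) + (mu - sigma^2/2) t + sigma B_t and hence X_t = x_0 * exp((mu - sigma^2/2) t + sigma B_t).
With mu = 1/4, sigma = 1/3, x_0 = 2/3, this gives:
  X_t = 2/3 * exp((7/36) * t + (1/3) * B_t).
Since sigma*B_t ~ Normal(0, sigma^2 t), E[exp(sigma*B_t)] = exp(sigma^2 t / 2); so E[X_t] = x_0 * exp((mu - sigma^2/2) t) * exp(sigma^2 t / 2) = x_0 * exp(mu t) = 2*exp(t/4)/3.
Var(X_t) = E[X_t^2] - (E[X_t])^2 = x_0^2 * exp(2 mu t) * (exp(sigma^2 t) - 1) = 4*(exp(t/9) - 1)*exp(t/2)/9.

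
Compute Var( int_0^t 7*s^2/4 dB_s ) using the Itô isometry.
Var = 49*t^5/80

The Itô integral of a deterministic integrand f(s) has mean 0 because each increment f(s) * (B_{s+ds} - B_s) has mean 0. By the Itô isometry:
  Var( int_0^t f(s) dB_s ) = E[ (int_0^t f(s) dB_s)^2 ] = int_0^t f(s)^2 ds.
Here f(s) = 7*s^2/4, so f(s)^2 = 49*s^4/16. Integrate:
  int_0^t (49*s^4/16) ds = 49*t^5/80.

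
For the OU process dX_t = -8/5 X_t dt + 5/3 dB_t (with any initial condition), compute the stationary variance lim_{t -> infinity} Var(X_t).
lim Var(X_t) = 125/144

The OU SDE dX = -theta X dt + sigma dB admits the integrating factor exp(theta t): d(exp(theta t) X_t) = sigma exp(theta t) dB_t. Integrating from 0 to t gives X_t = x_0 * exp(-theta t) + sigma * int_0^t exp(-theta (t-s)) dB_s for any initial x_0. The Itô integral has variance (by the Itô isometry) sigma^2 * int_0^t exp(-2 theta (t - s)) ds = sigma^2 * (1 - exp(-2 theta t)) / (2 theta), independent of x_0.
With theta = 8/5, sigma = 5/3:
  Var(X_t) = (5/3)^2 * (1 - exp(-2*8/5 t)) / (2 * 8/5) = 125/144 - 125*exp(-16*t/5)/144.
As t -> infinity, exp(-2*8/5 t) -> 0, so the stationary variance is sigma^2 / (2 theta) = 125/144.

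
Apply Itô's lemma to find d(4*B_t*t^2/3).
d(4*B_t*t^2/3) = (8*B_t*t/3) dt + (4*t^2/3) dB_t

Itô's formula for f(t, x): d f(t, B_t) = (f_t + (1/2) f_xx) dt + f_x dB_t. Compute partials of f(t, x) = 4*t^2*x/3:
  f_t(t,x)  = 8*t*x/3
  f_x(t,x)  = 4*t^2/3
  f_xx(t,x) = 0
Assemble drift = f_t + (1/2) f_xx = 8*t*x/3 and diffusion = f_x = 4*t^2/3. Substituting x = B_t:
  d(4*B_t*t^2/3) = (8*B_t*t/3) dt + (4*t^2/3) dB_t.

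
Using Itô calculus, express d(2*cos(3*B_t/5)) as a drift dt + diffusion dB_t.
d(2*cos(3*B_t/5)) = (-9*cos(3*B_t/5)/25) dt + (-6*sin(3*B_t/5)/5) dB_t

Itô's formula for f(B_t) gives d f(B_t) = f'(B_t) dB_t + (1/2) f''(B_t) dt. Compute derivatives of f(x) = 2*cos(3*x/5):
  f'(x)  = -6*sin(3*x/5)/5
  f''(x) = -18*cos(3*x/5)/25
Substitute x = B_t and multiply the f'' term by 1/2:
  drift     = (1/2) * (-18*cos(3*x/5)/25) evaluated at B_t = -9*cos(3*B_t/5)/25
  diffusion = (-6*sin(3*x/5)/5) evaluated at B_t = -6*sin(3*B_t/5)/5
Therefore d(2*cos(3*B_t/5)) = (-9*cos(3*B_t/5)/25) dt + (-6*sin(3*B_t/5)/5) dB_t.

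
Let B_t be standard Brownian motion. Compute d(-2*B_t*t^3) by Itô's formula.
d(-2*B_t*t^3) = (-6*B_t*t^2) dt + (-2*t^3) dB_t

Itô's formula for f(t, x): d f(t, B_t) = (f_t + (1/2) f_xx) dt + f_x dB_t. Compute partials of f(t, x) = -2*t^3*x:
  f_t(t,x)  = -6*t^2*x
  f_x(t,x)  = -2*t^3
  f_xx(t,x) = 0
Assemble drift = f_t + (1/2) f_xx = -6*t^2*x and diffusion = f_x = -2*t^3. Substituting x = B_t:
  d(-2*B_t*t^3) = (-6*B_t*t^2) dt + (-2*t^3) dB_t.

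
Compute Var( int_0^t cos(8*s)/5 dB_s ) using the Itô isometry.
Var = t/50 + sin(8*t)*cos(8*t)/400

The Itô integral of a deterministic integrand f(s) has mean 0 because each increment f(s) * (B_{s+ds} - B_s) has mean 0. By the Itô isometry:
  Var( int_0^t f(s) dB_s ) = E[ (int_0^t f(s) dB_s)^2 ] = int_0^t f(s)^2 ds.
Here f(s) = cos(8*s)/5, so f(s)^2 = cos(8*s)^2/25. Integrate:
  int_0^t (cos(8*s)^2/25) ds = t/50 + sin(8*t)*cos(8*t)/400.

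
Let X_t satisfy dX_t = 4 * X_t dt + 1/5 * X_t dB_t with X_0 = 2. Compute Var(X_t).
Var(X_t) = 4*(exp(t/25) - 1)*exp(8*t)

For GBM dX = mu X dt + sigma X dB with X_0 = x_0, apply Itô to Y = log X: dY = (mu - sigma^2/2) dt + sigma dB, so Y_t = log(x_0) + (mu - sigma^2/2) t + sigma B_t and hence X_t = x_0 * exp((mu - sigma^2/2) t + sigma B_t).
With mu = 4, sigma = 1/5, x_0 = 2, this gives:
  X_t = 2 * exp((199/50) * t + (1/5) * B_t).
Since sigma*B_t ~ Normal(0, sigma^2 t), E[exp(sigma*B_t)] = exp(sigma^2 t / 2); so E[X_t] = x_0 * exp((mu - sigma^2/2) t) * exp(sigma^2 t / 2) = x_0 * exp(mu t) = 2*exp(4*t).
Var(X_t) = E[X_t^2] - (E[X_t])^2 = x_0^2 * exp(2 mu t) * (exp(sigma^2 t) - 1) = 4*(exp(t/25) - 1)*exp(8*t).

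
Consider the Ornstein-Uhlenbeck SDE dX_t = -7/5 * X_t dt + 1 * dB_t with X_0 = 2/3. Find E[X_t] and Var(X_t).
E[X_t] = 2*exp(-7*t/5)/3; Var(X_t) = 5/14 - 5*exp(-14*t/5)/14

The OU SDE dX = -theta X dt + sigma dB admits the integrating factor exp(theta t): d(exp(theta t) X_t) = sigma exp(theta t) dB_t. Integrating from 0 to t:
  X_t = x_0 * exp(-theta t) + sigma * int_0^t exp(-theta (t-s)) dB_s.
The Itô integral has mean 0 and (by the Itô isometry) variance sigma^2 * int_0^t exp(-2 theta (t - s)) ds = sigma^2 * (1 - exp(-2 theta t)) / (2 theta).
With theta = 7/5, sigma = 1, x_0 = 2/3:
  E[X_t] = 2/3 * exp(-7/5 t) = 2*exp(-7*t/5)/3
  Var(X_t) = (1)^2 * (1 - exp(-2*7/5 t)) / (2 * 7/5) = 5/14 - 5*exp(-14*t/5)/14.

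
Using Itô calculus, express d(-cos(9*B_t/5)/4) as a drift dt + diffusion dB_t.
d(-cos(9*B_t/5)/4) = (81*cos(9*B_t/5)/200) dt + (9*sin(9*B_t/5)/20) dB_t

Itô's formula for f(B_t) gives d f(B_t) = f'(B_t) dB_t + (1/2) f''(B_t) dt. Compute derivatives of f(x) = -cos(9*x/5)/4:
  f'(x)  = 9*sin(9*x/5)/20
  f''(x) = 81*cos(9*x/5)/100
Substitute x = B_t and multiply the f'' term by 1/2:
  drift     = (1/2) * (81*cos(9*x/5)/100) evaluated at B_t = 81*cos(9*B_t/5)/200
  diffusion = (9*sin(9*x/5)/20) evaluated at B_t = 9*sin(9*B_t/5)/20
Therefore d(-cos(9*B_t/5)/4) = (81*cos(9*B_t/5)/200) dt + (9*sin(9*B_t/5)/20) dB_t.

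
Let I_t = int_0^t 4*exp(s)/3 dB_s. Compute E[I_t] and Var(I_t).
E[I_t] = 0; Var(I_t) = 8*exp(2*t)/9 - 8/9

The Itô integral of a deterministic integrand f(s) has mean 0 because each increment f(s) * (B_{s+ds} - B_s) has mean 0. By the Itô isometry:
  Var( int_0^t f(s) dB_s ) = E[ (int_0^t f(s) dB_s)^2 ] = int_0^t f(s)^2 ds.
Here f(s) = 4*exp(s)/3, so f(s)^2 = 16*exp(2*s)/9. Integrate:
  int_0^t (16*exp(2*s)/9) ds = 8*exp(2*t)/9 - 8/9.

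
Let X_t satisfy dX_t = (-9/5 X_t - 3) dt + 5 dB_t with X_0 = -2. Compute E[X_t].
E[X_t] = -5/3 - exp(-9*t/5)/3

Taking expectations and using E[dB_t] = 0, the mean m(t) = E[X_t] satisfies the ODE m'(t) = a m(t) + b with m(0) = x_0. With a = -9/5, b = -3, x_0 = -2, the solution is
  m(t) = x_0 * exp(a t) + (b/a) * (exp(a t) - 1)
       = (-2) * exp((-9/5) t) + ((-3)/(-9/5)) * (exp((-9/5) t) - 1)
       = -5/3 - exp(-9*t/5)/3.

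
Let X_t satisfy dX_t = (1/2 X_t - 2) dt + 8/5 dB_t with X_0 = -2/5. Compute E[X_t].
E[X_t] = 4 - 22*exp(t/2)/5

Taking expectations and using E[dB_t] = 0, the mean m(t) = E[X_t] satisfies the ODE m'(t) = a m(t) + b with m(0) = x_0. With a = 1/2, b = -2, x_0 = -2/5, the solution is
  m(t) = x_0 * exp(a t) + (b/a) * (exp(a t) - 1)
       = (-2/5) * exp((1/2) t) + ((-2)/(1/2)) * (exp((1/2) t) - 1)
       = 4 - 22*exp(t/2)/5.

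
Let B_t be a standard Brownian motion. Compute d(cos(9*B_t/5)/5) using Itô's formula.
d(cos(9*B_t/5)/5) = (-81*cos(9*B_t/5)/250) dt + (-9*sin(9*B_t/5)/25) dB_t

Itô's formula for f(B_t) gives d f(B_t) = f'(B_t) dB_t + (1/2) f''(B_t) dt. Compute derivatives of f(x) = cos(9*x/5)/5:
  f'(x)  = -9*sin(9*x/5)/25
  f''(x) = -81*cos(9*x/5)/125
Substitute x = B_t and multiply the f'' term by 1/2:
  drift     = (1/2) * (-81*cos(9*x/5)/125) evaluated at B_t = -81*cos(9*B_t/5)/250
  diffusion = (-9*sin(9*x/5)/25) evaluated at B_t = -9*sin(9*B_t/5)/25
Therefore d(cos(9*B_t/5)/5) = (-81*cos(9*B_t/5)/250) dt + (-9*sin(9*B_t/5)/25) dB_t.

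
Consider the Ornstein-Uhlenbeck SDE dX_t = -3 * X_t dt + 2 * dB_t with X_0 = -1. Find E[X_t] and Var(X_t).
E[X_t] = -exp(-3*t); Var(X_t) = 2/3 - 2*exp(-6*t)/3

The OU SDE dX = -theta X dt + sigma dB admits the integrating factor exp(theta t): d(exp(theta t) X_t) = sigma exp(theta t) dB_t. Integrating from 0 to t:
  X_t = x_0 * exp(-theta t) + sigma * int_0^t exp(-theta (t-s)) dB_s.
The Itô integral has mean 0 and (by the Itô isometry) variance sigma^2 * int_0^t exp(-2 theta (t - s)) ds = sigma^2 * (1 - exp(-2 theta t)) / (2 theta).
With theta = 3, sigma = 2, x_0 = -1:
  E[X_t] = -1 * exp(-3 t) = -exp(-3*t)
  Var(X_t) = (2)^2 * (1 - exp(-2*3 t)) / (2 * 3) = 2/3 - 2*exp(-6*t)/3.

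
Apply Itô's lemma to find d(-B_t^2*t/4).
d(-B_t^2*t/4) = (-B_t^2/4 - t/4) dt + (-B_t*t/2) dB_t

Itô's formula for f(t, x): d f(t, B_t) = (f_t + (1/2) f_xx) dt + f_x dB_t. Compute partials of f(t, x) = -t*x^2/4:
  f_t(t,x)  = -x^2/4
  f_x(t,x)  = -t*x/2
  f_xx(t,x) = -t/2
Assemble drift = f_t + (1/2) f_xx = -t/4 - x^2/4 and diffusion = f_x = -t*x/2. Substituting x = B_t:
  d(-B_t^2*t/4) = (-B_t^2/4 - t/4) dt + (-B_t*t/2) dB_t.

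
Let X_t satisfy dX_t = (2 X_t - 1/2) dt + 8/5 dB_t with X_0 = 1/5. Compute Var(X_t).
Var(X_t) = 16*exp(4*t)/25 - 16/25

The variance V(t) = Var(X_t) satisfies V'(t) = 2 a V(t) + c^2 with V(0) = 0 (drift coefficient is linear in X, diffusion is constant). With a = 2, c = 8/5, the solution is
  V(t) = (c^2 / (2 a)) * (exp(2 a t) - 1)
       = ((8/5)^2 / (2*2)) * (exp(4 t) - 1)
       = 16*exp(4*t)/25 - 16/25.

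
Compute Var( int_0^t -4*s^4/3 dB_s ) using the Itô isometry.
Var = 16*t^9/81

The Itô integral of a deterministic integrand f(s) has mean 0 because each increment f(s) * (B_{s+ds} - B_s) has mean 0. By the Itô isometry:
  Var( int_0^t f(s) dB_s ) = E[ (int_0^t f(s) dB_s)^2 ] = int_0^t f(s)^2 ds.
Here f(s) = -4*s^4/3, so f(s)^2 = 16*s^8/9. Integrate:
  int_0^t (16*s^8/9) ds = 16*t^9/81.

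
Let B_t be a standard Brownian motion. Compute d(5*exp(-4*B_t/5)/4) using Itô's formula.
d(5*exp(-4*B_t/5)/4) = (2*exp(-4*B_t/5)/5) dt + (-exp(-4*B_t/5)) dB_t

Itô's formula for f(B_t) gives d f(B_t) = f'(B_t) dB_t + (1/2) f''(B_t) dt. Compute derivatives of f(x) = 5*exp(-4*x/5)/4:
  f'(x)  = -exp(-4*x/5)
  f''(x) = 4*exp(-4*x/5)/5
Substitute x = B_t and multiply the f'' term by 1/2:
  drift     = (1/2) * (4*exp(-4*x/5)/5) evaluated at B_t = 2*exp(-4*B_t/5)/5
  diffusion = (-exp(-4*x/5)) evaluated at B_t = -exp(-4*B_t/5)
Therefore d(5*exp(-4*B_t/5)/4) = (2*exp(-4*B_t/5)/5) dt + (-exp(-4*B_t/5)) dB_t.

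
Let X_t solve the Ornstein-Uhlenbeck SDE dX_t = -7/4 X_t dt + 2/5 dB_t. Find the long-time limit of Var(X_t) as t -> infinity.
lim Var(X_t) = 8/175

The OU SDE dX = -theta X dt + sigma dB admits the integrating factor exp(theta t): d(exp(theta t) X_t) = sigma exp(theta t) dB_t. Integrating from 0 to t gives X_t = x_0 * exp(-theta t) + sigma * int_0^t exp(-theta (t-s)) dB_s for any initial x_0. The Itô integral has variance (by the Itô isometry) sigma^2 * int_0^t exp(-2 theta (t - s)) ds = sigma^2 * (1 - exp(-2 theta t)) / (2 theta), independent of x_0.
With theta = 7/4, sigma = 2/5:
  Var(X_t) = (2/5)^2 * (1 - exp(-2*7/4 t)) / (2 * 7/4) = 8/175 - 8*exp(-7*t/2)/175.
As t -> infinity, exp(-2*7/4 t) -> 0, so the stationary variance is sigma^2 / (2 theta) = 8/175.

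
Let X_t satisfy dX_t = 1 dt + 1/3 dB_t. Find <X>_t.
<X>_t = t/9

For an Itô process dX_t = a(t) dt + b(t) dB_t, the quadratic variation is <X>_t = int_0^t b(s)^2 ds (the drift term does not contribute). Here b(s) = 1/3, so
  b(s)^2 = 1/9.
Integrating from 0 to t:
  <X>_t = int_0^t (1/9) ds = t/9.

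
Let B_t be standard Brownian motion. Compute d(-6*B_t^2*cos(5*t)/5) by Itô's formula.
d(-6*B_t^2*cos(5*t)/5) = (6*B_t^2*sin(5*t) - 6*cos(5*t)/5) dt + (-12*B_t*cos(5*t)/5) dB_t

Itô's formula for f(t, x): d f(t, B_t) = (f_t + (1/2) f_xx) dt + f_x dB_t. Compute partials of f(t, x) = -6*x^2*cos(5*t)/5:
  f_t(t,x)  = 6*x^2*sin(5*t)
  f_x(t,x)  = -12*x*cos(5*t)/5
  f_xx(t,x) = -12*cos(5*t)/5
Assemble drift = f_t + (1/2) f_xx = 6*x^2*sin(5*t) - 6*cos(5*t)/5 and diffusion = f_x = -12*x*cos(5*t)/5. Substituting x = B_t:
  d(-6*B_t^2*cos(5*t)/5) = (6*B_t^2*sin(5*t) - 6*cos(5*t)/5) dt + (-12*B_t*cos(5*t)/5) dB_t.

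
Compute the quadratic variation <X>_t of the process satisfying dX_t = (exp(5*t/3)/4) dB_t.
<X>_t = 3*exp(10*t/3)/160 - 3/160

For an Itô process dX_t = a(t) dt + b(t) dB_t, the quadratic variation is <X>_t = int_0^t b(s)^2 ds (the drift term does not contribute). Here b(s) = exp(5*s/3)/4, so
  b(s)^2 = exp(10*s/3)/16.
Integrating from 0 to t:
  <X>_t = int_0^t (exp(10*s/3)/16) ds = 3*exp(10*t/3)/160 - 3/160.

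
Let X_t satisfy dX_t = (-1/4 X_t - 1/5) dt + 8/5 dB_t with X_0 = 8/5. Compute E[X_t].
E[X_t] = -4/5 + 12*exp(-t/4)/5

Taking expectations and using E[dB_t] = 0, the mean m(t) = E[X_t] satisfies the ODE m'(t) = a m(t) + b with m(0) = x_0. With a = -1/4, b = -1/5, x_0 = 8/5, the solution is
  m(t) = x_0 * exp(a t) + (b/a) * (exp(a t) - 1)
       = (8/5) * exp((-1/4) t) + ((-1/5)/(-1/4)) * (exp((-1/4) t) - 1)
       = -4/5 + 12*exp(-t/4)/5.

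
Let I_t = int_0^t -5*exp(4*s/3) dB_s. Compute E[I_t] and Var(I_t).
E[I_t] = 0; Var(I_t) = 75*exp(8*t/3)/8 - 75/8

The Itô integral of a deterministic integrand f(s) has mean 0 because each increment f(s) * (B_{s+ds} - B_s) has mean 0. By the Itô isometry:
  Var( int_0^t f(s) dB_s ) = E[ (int_0^t f(s) dB_s)^2 ] = int_0^t f(s)^2 ds.
Here f(s) = -5*exp(4*s/3), so f(s)^2 = 25*exp(8*s/3). Integrate:
  int_0^t (25*exp(8*s/3)) ds = 75*exp(8*t/3)/8 - 75/8.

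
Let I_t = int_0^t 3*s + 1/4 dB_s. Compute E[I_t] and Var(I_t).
E[I_t] = 0; Var(I_t) = t*(48*t^2 + 12*t + 1)/16

The Itô integral of a deterministic integrand f(s) has mean 0 because each increment f(s) * (B_{s+ds} - B_s) has mean 0. By the Itô isometry:
  Var( int_0^t f(s) dB_s ) = E[ (int_0^t f(s) dB_s)^2 ] = int_0^t f(s)^2 ds.
Here f(s) = 3*s + 1/4, so f(s)^2 = (12*s + 1)^2/16. Integrate:
  int_0^t ((12*s + 1)^2/16) ds = t*(48*t^2 + 12*t + 1)/16.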